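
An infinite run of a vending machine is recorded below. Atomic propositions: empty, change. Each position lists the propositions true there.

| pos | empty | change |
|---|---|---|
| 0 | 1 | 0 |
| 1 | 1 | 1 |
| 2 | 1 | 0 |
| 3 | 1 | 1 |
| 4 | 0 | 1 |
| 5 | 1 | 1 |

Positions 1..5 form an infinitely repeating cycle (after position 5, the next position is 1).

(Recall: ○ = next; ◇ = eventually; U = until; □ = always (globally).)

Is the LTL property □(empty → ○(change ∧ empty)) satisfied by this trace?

empty → ○(change ∧ empty) must hold at every position from 0 onward. It fails at position 1, so □(empty → ○(change ∧ empty)) is false.
Positions where empty holds: 0, 1, 2, 3, 5.
Check ○(change ∧ empty) at each: 0→ok, 1→fails, 2→ok, 3→fails, 5→ok.

No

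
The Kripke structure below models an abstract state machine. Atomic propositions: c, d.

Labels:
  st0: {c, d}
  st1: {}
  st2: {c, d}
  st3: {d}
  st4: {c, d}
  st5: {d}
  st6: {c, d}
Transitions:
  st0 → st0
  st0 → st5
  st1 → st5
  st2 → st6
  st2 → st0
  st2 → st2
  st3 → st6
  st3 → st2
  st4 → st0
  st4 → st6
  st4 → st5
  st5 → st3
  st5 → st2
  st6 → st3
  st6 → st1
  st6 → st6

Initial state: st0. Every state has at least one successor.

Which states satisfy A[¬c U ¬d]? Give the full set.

{st1}

States satisfying ¬c: {st1, st3, st5}.
States satisfying ¬d: {st1}.
States satisfying A[¬c U ¬d]: {st1}.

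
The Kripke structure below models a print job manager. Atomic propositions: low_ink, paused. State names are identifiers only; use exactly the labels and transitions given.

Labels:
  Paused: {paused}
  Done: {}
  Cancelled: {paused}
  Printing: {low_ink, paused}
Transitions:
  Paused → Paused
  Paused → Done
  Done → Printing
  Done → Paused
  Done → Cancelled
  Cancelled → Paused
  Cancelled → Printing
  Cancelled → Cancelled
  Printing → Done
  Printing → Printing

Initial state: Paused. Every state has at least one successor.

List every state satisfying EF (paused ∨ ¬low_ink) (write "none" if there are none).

States satisfying paused ∨ ¬low_ink: {Paused, Done, Cancelled, Printing}.
States satisfying EF (paused ∨ ¬low_ink): {Paused, Done, Cancelled, Printing}.

{Paused, Done, Cancelled, Printing}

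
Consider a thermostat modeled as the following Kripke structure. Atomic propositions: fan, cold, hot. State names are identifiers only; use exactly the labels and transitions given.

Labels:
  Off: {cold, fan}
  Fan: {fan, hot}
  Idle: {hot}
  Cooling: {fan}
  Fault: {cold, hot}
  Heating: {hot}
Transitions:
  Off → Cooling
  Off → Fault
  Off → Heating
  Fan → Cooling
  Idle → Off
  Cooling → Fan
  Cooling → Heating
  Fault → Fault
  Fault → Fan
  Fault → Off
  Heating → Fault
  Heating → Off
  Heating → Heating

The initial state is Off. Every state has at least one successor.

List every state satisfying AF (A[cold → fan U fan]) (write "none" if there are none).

States satisfying A[cold → fan U fan]: {Off, Fan, Idle, Cooling}.
States satisfying AF (A[cold → fan U fan]): {Off, Fan, Idle, Cooling}.

{Off, Fan, Idle, Cooling}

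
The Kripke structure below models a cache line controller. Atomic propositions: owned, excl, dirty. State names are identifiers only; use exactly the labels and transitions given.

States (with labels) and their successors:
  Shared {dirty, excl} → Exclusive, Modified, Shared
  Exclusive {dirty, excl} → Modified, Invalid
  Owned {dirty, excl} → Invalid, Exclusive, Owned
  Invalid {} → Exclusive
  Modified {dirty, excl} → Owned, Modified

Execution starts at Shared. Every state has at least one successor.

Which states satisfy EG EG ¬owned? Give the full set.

States satisfying EG ¬owned: {Shared, Exclusive, Owned, Invalid, Modified}.
States satisfying EG EG ¬owned: {Shared, Exclusive, Owned, Invalid, Modified}.

{Shared, Exclusive, Owned, Invalid, Modified}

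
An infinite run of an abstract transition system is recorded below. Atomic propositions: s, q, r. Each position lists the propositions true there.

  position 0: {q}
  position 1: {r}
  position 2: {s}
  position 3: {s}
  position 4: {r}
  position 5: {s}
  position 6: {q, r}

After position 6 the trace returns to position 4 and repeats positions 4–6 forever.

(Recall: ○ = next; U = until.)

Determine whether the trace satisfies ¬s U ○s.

Yes

Walking from position 0: ○s first holds at position 1, and ¬s holds at every earlier position along the way, so ¬s U ○s holds.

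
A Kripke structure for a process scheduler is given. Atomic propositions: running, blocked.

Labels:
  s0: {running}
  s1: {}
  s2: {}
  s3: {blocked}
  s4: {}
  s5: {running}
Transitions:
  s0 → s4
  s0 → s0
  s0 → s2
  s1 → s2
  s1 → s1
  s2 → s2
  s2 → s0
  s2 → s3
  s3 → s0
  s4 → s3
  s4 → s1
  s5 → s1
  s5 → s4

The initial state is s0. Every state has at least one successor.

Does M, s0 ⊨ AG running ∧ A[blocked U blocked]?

Does not hold

States satisfying running: {s0, s5}.
States satisfying AG running: ∅.
States satisfying blocked: {s3}.
States satisfying A[blocked U blocked]: {s3}.
States satisfying AG running ∧ A[blocked U blocked]: ∅.
s0 ∉ Sat(AG running ∧ A[blocked U blocked]).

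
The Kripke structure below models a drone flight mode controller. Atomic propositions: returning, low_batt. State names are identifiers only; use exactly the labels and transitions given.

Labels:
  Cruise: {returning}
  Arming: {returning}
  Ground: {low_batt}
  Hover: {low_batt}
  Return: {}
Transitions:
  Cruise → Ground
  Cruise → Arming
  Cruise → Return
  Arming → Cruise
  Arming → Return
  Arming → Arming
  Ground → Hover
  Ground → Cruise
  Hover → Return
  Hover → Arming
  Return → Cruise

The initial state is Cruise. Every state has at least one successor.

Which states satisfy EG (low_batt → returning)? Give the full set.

States satisfying low_batt → returning: {Cruise, Arming, Return}.
States satisfying EG (low_batt → returning): {Cruise, Arming, Return}.

{Cruise, Arming, Return}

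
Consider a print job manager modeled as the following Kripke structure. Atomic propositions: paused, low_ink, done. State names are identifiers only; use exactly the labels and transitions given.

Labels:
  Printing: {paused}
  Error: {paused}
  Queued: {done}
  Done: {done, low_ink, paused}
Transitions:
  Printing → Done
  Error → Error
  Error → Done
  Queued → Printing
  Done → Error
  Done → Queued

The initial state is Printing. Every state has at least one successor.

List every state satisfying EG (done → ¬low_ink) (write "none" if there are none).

{Error}

States satisfying done → ¬low_ink: {Printing, Error, Queued}.
States satisfying EG (done → ¬low_ink): {Error}.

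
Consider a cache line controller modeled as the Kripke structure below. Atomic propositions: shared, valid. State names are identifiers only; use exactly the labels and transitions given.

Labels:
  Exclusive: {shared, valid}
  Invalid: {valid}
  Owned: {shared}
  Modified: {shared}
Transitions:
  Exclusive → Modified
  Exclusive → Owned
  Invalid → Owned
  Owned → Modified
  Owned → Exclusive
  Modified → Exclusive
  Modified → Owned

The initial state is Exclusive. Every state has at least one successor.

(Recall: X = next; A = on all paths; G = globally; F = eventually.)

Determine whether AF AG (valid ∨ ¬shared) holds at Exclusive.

No

States satisfying AG (valid ∨ ¬shared): ∅.
States satisfying AF AG (valid ∨ ¬shared): ∅.
There is a path from Exclusive along which AG (valid ∨ ¬shared) never holds.
Exclusive ∉ Sat(AF AG (valid ∨ ¬shared)).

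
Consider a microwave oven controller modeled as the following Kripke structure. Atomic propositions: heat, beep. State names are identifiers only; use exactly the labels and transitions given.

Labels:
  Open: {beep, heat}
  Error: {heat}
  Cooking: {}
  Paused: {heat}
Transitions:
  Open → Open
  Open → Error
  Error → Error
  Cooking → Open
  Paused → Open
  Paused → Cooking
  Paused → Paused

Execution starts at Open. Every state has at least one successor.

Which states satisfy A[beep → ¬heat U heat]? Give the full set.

States satisfying beep → ¬heat: {Error, Cooking, Paused}.
States satisfying heat: {Open, Error, Paused}.
States satisfying A[beep → ¬heat U heat]: {Open, Error, Cooking, Paused}.

{Open, Error, Cooking, Paused}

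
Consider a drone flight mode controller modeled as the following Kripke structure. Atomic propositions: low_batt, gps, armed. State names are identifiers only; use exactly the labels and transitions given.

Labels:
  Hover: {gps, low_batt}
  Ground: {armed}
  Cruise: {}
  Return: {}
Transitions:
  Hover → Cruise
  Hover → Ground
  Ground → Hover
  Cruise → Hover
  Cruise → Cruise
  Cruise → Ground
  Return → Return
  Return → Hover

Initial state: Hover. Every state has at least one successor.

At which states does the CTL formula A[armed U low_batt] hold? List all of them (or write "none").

{Hover, Ground}

States satisfying armed: {Ground}.
States satisfying low_batt: {Hover}.
States satisfying A[armed U low_batt]: {Hover, Ground}.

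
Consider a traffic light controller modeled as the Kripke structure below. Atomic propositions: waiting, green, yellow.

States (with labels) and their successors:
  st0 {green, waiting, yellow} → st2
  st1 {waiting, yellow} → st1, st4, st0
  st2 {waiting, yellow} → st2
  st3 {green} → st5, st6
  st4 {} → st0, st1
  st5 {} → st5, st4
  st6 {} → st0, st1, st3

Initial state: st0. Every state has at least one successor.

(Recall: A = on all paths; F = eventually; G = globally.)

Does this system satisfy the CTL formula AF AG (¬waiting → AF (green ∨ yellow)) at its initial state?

Holds

States satisfying AG (¬waiting → AF (green ∨ yellow)): {st0, st1, st2, st4}.
States satisfying AF AG (¬waiting → AF (green ∨ yellow)): {st0, st1, st2, st4}.
st0 ∈ Sat(AF AG (¬waiting → AF (green ∨ yellow))).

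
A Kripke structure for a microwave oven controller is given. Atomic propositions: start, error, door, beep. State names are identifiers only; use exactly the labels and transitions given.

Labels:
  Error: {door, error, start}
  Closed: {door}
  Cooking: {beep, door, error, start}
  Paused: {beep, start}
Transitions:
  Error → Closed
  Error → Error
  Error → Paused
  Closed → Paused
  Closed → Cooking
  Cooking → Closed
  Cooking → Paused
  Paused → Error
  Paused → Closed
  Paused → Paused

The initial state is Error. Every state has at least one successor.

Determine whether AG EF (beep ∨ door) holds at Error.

States satisfying EF (beep ∨ door): {Error, Closed, Cooking, Paused}.
States satisfying AG EF (beep ∨ door): {Error, Closed, Cooking, Paused}.
Every state reachable from Error satisfies EF (beep ∨ door).
Error ∈ Sat(AG EF (beep ∨ door)).

Yes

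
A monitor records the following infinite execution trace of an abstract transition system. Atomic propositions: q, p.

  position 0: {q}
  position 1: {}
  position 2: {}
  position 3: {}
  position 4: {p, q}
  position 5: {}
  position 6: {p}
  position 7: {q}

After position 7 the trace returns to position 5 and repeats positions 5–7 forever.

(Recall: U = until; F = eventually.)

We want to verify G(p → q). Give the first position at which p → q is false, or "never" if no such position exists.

Check p → q at each position in order: 0 ✓, 1 ✓, 2 ✓, 3 ✓, 4 ✓, 5 ✓.
At position 6 the labels are {p}, so p → q is false there. This is the first violation.

6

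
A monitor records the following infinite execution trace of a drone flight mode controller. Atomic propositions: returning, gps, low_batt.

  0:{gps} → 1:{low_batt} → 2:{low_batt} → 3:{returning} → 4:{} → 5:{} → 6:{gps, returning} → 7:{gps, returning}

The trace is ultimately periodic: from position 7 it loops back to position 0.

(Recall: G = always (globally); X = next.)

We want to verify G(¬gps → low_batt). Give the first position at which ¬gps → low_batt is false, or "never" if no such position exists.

3

Check ¬gps → low_batt at each position in order: 0 ✓, 1 ✓, 2 ✓.
At position 3 the labels are {returning}, so ¬gps → low_batt is false there. This is the first violation.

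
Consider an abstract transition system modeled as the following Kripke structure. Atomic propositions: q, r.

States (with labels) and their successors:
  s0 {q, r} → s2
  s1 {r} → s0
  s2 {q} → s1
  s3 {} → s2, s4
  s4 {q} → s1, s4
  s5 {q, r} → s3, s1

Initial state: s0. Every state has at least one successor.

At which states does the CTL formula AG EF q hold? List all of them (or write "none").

States satisfying EF q: {s0, s1, s2, s3, s4, s5}.
States satisfying AG EF q: {s0, s1, s2, s3, s4, s5}.

{s0, s1, s2, s3, s4, s5}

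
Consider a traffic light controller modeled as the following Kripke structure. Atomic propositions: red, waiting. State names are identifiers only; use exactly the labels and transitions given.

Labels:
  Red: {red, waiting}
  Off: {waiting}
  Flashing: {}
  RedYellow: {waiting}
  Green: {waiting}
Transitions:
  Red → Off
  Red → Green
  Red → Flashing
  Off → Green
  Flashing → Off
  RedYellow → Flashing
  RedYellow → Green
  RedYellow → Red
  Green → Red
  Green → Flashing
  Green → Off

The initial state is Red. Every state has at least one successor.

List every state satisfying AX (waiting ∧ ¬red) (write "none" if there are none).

States satisfying waiting ∧ ¬red: {Off, RedYellow, Green}.
States satisfying AX (waiting ∧ ¬red): {Off, Flashing}.

{Off, Flashing}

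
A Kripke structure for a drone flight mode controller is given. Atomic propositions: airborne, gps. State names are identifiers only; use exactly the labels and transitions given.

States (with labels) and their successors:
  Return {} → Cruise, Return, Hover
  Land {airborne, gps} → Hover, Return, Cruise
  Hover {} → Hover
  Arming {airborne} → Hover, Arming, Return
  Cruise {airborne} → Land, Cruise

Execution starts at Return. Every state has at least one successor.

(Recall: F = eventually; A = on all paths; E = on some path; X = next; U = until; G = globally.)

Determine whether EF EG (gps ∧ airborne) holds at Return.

No

States satisfying EG (gps ∧ airborne): ∅.
States satisfying EF EG (gps ∧ airborne): ∅.
No suitable path/successor from Return witnesses the formula.
Return ∉ Sat(EF EG (gps ∧ airborne)).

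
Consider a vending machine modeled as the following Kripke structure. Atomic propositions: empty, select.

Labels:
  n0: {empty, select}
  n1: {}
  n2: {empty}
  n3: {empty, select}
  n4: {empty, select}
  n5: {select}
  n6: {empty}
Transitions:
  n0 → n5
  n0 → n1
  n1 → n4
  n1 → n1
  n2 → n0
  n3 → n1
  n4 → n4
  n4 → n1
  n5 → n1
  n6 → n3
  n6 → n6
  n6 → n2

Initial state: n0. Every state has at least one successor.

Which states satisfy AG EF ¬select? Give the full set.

States satisfying EF ¬select: {n0, n1, n2, n3, n4, n5, n6}.
States satisfying AG EF ¬select: {n0, n1, n2, n3, n4, n5, n6}.

{n0, n1, n2, n3, n4, n5, n6}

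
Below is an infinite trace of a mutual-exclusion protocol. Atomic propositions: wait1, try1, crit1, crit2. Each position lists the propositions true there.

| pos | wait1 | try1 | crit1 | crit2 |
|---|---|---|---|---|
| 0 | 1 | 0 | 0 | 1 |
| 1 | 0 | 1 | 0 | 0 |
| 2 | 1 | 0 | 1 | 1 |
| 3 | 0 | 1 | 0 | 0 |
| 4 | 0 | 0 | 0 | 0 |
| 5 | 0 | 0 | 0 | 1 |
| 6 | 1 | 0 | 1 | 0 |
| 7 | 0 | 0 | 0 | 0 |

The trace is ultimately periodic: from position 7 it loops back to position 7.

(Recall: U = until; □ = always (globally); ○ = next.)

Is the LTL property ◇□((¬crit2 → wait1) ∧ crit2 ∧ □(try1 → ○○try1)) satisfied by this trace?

Does not hold

□((¬crit2 → wait1) ∧ crit2 ∧ □(try1 → ○○try1)) is false at every position 0..7, so it never becomes true and ◇□((¬crit2 → wait1) ∧ crit2 ∧ □(try1 → ○○try1)) fails.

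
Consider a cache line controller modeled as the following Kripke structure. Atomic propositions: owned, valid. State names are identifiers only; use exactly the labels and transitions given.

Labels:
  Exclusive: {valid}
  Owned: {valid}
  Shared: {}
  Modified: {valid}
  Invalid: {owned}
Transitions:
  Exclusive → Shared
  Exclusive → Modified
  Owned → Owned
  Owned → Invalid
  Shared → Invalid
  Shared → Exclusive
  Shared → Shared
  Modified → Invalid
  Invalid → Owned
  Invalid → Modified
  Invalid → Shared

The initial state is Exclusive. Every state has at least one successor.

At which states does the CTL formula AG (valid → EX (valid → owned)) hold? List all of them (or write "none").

{Exclusive, Owned, Shared, Modified, Invalid}

States satisfying valid → EX (valid → owned): {Exclusive, Owned, Shared, Modified, Invalid}.
States satisfying AG (valid → EX (valid → owned)): {Exclusive, Owned, Shared, Modified, Invalid}.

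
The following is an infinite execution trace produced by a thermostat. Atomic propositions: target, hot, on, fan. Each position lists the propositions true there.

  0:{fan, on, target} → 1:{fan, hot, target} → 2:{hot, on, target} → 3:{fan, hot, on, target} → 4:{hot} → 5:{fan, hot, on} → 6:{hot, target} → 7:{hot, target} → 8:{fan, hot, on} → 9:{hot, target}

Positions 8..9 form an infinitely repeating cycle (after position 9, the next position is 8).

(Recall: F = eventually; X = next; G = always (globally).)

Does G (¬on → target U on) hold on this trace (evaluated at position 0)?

¬on → target U on must hold at every position from 0 onward. It fails at position 4, so G (¬on → target U on) is false.
Positions where ¬on holds: 1, 4, 6, 7, 9.
Check target U on at each: 1→ok, 4→fails, 6→ok, 7→ok, 9→ok.

Violated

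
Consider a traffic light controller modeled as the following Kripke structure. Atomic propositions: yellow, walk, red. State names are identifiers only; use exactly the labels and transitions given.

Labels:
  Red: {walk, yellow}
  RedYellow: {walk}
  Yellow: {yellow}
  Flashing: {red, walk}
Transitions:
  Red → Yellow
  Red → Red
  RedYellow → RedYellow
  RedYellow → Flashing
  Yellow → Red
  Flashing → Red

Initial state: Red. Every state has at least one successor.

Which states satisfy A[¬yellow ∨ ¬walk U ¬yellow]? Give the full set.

{RedYellow, Flashing}

States satisfying ¬yellow ∨ ¬walk: {RedYellow, Yellow, Flashing}.
States satisfying ¬yellow: {RedYellow, Flashing}.
States satisfying A[¬yellow ∨ ¬walk U ¬yellow]: {RedYellow, Flashing}.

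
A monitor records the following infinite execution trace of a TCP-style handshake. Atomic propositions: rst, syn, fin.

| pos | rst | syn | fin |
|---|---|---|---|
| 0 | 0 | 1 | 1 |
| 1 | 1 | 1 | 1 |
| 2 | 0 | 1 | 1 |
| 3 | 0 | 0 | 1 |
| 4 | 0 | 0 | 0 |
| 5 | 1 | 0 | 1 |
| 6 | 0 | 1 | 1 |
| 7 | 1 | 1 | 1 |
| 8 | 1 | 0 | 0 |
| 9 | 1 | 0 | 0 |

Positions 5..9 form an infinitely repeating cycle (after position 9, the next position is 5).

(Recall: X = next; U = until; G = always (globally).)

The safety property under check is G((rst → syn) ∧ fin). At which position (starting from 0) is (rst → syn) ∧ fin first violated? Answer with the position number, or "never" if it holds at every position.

Check (rst → syn) ∧ fin at each position in order: 0 ✓, 1 ✓, 2 ✓, 3 ✓.
At position 4 the labels are {}, so (rst → syn) ∧ fin is false there. This is the first violation.

4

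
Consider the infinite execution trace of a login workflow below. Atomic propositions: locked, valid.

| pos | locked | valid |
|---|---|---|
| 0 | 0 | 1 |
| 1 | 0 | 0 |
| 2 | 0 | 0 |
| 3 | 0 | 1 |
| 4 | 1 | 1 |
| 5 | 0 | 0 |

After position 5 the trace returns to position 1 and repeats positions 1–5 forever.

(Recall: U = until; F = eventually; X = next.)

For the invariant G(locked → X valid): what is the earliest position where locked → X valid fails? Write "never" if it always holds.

Check locked → X valid at each position in order: 0 ✓, 1 ✓, 2 ✓, 3 ✓.
At position 4 the labels are {locked, valid} and the next position 5 has {}, so locked → X valid is false there. This is the first violation.

4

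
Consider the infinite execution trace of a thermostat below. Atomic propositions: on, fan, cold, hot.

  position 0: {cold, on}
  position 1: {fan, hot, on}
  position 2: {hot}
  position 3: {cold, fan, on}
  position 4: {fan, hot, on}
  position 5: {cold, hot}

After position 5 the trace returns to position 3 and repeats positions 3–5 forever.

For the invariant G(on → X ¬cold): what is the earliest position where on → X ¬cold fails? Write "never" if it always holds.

Check on → X ¬cold at each position in order: 0 ✓, 1 ✓, 2 ✓, 3 ✓.
At position 4 the labels are {fan, hot, on} and the next position 5 has {cold, hot}, so on → X ¬cold is false there. This is the first violation.

4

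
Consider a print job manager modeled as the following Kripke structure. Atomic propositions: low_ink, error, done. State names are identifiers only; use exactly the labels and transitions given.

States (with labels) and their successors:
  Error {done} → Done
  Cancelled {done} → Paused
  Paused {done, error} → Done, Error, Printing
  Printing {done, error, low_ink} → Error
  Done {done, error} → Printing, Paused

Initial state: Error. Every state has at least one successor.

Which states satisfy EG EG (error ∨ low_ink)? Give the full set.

States satisfying EG (error ∨ low_ink): {Paused, Done}.
States satisfying EG EG (error ∨ low_ink): {Paused, Done}.

{Paused, Done}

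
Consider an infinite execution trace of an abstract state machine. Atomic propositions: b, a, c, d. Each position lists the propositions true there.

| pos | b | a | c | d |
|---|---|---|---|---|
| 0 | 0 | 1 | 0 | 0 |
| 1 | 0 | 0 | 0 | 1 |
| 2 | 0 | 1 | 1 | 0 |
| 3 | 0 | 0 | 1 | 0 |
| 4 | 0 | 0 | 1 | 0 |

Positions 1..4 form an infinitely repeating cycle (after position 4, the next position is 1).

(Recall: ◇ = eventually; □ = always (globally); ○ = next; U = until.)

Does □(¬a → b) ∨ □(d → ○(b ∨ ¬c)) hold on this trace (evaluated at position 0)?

Violated

¬a → b must hold at every position from 0 onward. It fails at position 1, so □(¬a → b) is false.
Positions where ¬a holds: 1, 3, 4.
Check b at each: 1→fails, 3→fails, 4→fails.
d → ○(b ∨ ¬c) must hold at every position from 0 onward. It fails at position 1, so □(d → ○(b ∨ ¬c)) is false.
Positions where d holds: 1.
Check ○(b ∨ ¬c) at each: 1→fails.
At position 0: □(¬a → b) is false; □(d → ○(b ∨ ¬c)) is false; so □(¬a → b) ∨ □(d → ○(b ∨ ¬c)) is false.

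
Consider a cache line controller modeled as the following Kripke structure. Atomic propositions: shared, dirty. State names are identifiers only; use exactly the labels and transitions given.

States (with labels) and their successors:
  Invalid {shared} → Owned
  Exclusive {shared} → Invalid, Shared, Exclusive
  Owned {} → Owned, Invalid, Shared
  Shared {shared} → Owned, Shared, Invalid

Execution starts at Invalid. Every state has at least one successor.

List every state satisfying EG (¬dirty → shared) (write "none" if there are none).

States satisfying ¬dirty → shared: {Invalid, Exclusive, Shared}.
States satisfying EG (¬dirty → shared): {Exclusive, Shared}.

{Exclusive, Shared}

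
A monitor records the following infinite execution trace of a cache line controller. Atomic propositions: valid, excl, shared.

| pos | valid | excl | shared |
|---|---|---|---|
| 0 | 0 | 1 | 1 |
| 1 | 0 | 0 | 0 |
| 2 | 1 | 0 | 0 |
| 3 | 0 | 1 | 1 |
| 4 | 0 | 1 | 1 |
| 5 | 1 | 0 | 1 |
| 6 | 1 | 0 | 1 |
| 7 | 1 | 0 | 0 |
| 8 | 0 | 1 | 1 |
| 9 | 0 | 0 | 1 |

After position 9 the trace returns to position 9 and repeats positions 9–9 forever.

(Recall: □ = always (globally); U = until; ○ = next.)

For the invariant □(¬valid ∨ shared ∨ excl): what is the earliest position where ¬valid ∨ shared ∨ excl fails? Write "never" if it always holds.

2

Check ¬valid ∨ shared ∨ excl at each position in order: 0 ✓, 1 ✓.
At position 2 the labels are {valid}, so ¬valid ∨ shared ∨ excl is false there. This is the first violation.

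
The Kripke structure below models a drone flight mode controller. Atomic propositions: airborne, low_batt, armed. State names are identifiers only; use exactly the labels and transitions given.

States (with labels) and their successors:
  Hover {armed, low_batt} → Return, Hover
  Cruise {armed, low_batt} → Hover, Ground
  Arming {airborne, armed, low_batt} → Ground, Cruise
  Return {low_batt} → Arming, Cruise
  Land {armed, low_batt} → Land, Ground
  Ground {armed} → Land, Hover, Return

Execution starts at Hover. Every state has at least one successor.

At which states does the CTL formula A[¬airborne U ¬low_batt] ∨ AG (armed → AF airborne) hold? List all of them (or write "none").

States satisfying ¬airborne: {Hover, Cruise, Return, Land, Ground}.
States satisfying ¬low_batt: {Ground}.
States satisfying A[¬airborne U ¬low_batt]: {Ground}.
States satisfying armed → AF airborne: {Arming, Return}.
States satisfying AG (armed → AF airborne): ∅.
States satisfying A[¬airborne U ¬low_batt] ∨ AG (armed → AF airborne): {Ground}.

{Ground}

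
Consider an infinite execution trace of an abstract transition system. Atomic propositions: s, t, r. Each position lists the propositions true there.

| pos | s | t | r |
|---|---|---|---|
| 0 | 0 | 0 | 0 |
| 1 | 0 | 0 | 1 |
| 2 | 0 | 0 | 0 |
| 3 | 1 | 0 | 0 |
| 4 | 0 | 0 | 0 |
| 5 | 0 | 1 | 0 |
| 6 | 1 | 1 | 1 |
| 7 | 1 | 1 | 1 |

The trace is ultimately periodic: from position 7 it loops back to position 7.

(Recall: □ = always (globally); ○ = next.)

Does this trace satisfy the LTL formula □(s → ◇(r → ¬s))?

Violated

s → ◇(r → ¬s) must hold at every position from 0 onward. It fails at position 6, so □(s → ◇(r → ¬s)) is false.
Positions where s holds: 3, 6, 7.
Check ◇(r → ¬s) at each: 3→ok, 6→fails, 7→fails.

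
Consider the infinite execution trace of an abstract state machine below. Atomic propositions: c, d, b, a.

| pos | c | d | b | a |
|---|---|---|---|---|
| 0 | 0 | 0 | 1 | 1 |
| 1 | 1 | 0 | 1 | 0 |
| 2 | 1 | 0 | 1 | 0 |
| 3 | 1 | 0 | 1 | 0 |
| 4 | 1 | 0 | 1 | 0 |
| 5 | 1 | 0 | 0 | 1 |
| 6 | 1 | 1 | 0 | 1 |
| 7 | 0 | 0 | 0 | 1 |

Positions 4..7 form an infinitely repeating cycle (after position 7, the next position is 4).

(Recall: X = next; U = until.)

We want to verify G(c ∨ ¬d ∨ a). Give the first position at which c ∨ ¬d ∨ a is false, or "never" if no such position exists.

c ∨ ¬d ∨ a holds at every position 0..7, and those are all the positions the trace ever visits, so the invariant G(c ∨ ¬d ∨ a) is never violated.

never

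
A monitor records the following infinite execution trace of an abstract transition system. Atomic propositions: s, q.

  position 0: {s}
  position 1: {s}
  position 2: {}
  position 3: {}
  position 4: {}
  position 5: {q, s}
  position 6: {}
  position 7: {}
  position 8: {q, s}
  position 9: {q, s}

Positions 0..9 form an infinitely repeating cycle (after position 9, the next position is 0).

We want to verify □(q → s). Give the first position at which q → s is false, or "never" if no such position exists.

never

q → s holds at every position 0..9, and those are all the positions the trace ever visits, so the invariant □(q → s) is never violated.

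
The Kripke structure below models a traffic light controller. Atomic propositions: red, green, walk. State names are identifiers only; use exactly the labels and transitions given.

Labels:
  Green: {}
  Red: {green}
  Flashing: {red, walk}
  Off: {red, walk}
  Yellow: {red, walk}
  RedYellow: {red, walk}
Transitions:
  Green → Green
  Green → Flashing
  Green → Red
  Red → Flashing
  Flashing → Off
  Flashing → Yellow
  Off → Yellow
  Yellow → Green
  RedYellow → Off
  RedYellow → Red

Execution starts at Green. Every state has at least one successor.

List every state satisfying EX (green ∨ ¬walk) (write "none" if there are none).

States satisfying green ∨ ¬walk: {Green, Red}.
States satisfying EX (green ∨ ¬walk): {Green, Yellow, RedYellow}.

{Green, Yellow, RedYellow}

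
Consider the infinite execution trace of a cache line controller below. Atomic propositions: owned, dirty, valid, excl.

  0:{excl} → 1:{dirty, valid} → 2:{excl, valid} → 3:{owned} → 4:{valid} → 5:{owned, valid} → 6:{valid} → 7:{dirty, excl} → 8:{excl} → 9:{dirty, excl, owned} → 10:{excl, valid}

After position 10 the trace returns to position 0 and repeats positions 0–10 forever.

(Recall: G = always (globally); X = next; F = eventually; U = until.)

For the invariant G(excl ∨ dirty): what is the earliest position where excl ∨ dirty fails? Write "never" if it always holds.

3

Check excl ∨ dirty at each position in order: 0 ✓, 1 ✓, 2 ✓.
At position 3 the labels are {owned}, so excl ∨ dirty is false there. This is the first violation.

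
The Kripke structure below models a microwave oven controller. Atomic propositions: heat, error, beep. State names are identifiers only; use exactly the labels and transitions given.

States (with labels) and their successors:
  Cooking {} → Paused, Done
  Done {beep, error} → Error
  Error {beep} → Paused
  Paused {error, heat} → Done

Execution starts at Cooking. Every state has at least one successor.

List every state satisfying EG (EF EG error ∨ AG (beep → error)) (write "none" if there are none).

States satisfying EF EG error ∨ AG (beep → error): ∅.
States satisfying EG (EF EG error ∨ AG (beep → error)): ∅.

none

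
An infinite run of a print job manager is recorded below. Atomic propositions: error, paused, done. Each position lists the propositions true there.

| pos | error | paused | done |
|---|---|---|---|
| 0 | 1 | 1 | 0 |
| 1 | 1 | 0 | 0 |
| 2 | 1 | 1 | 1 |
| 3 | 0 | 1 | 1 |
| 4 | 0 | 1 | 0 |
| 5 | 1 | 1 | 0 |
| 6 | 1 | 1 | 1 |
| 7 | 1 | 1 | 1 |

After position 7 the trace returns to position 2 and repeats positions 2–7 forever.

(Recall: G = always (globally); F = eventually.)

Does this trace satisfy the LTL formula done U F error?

Holds

Walking from position 0: F error first holds at position 0, and done holds at every earlier position along the way, so done U F error holds.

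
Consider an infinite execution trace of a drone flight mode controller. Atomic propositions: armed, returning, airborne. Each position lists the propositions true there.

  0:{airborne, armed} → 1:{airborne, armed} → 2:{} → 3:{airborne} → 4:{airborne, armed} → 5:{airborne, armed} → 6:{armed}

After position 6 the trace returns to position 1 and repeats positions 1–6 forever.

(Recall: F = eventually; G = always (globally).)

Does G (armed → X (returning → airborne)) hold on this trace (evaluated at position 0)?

armed → X (returning → airborne) holds at every position 0..6, and those are all positions ever visited, so G (armed → X (returning → airborne)) holds.
Positions where armed holds: 0, 1, 4, 5, 6.
Check X (returning → airborne) at each: 0→ok, 1→ok, 4→ok, 5→ok, 6→ok.

Satisfied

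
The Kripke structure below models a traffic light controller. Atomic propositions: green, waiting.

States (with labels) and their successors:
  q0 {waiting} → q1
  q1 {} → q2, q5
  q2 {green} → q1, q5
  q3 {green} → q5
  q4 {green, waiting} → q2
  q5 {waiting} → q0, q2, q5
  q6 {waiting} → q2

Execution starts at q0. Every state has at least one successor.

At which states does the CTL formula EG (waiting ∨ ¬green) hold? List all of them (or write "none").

States satisfying waiting ∨ ¬green: {q0, q1, q4, q5, q6}.
States satisfying EG (waiting ∨ ¬green): {q0, q1, q5}.

{q0, q1, q5}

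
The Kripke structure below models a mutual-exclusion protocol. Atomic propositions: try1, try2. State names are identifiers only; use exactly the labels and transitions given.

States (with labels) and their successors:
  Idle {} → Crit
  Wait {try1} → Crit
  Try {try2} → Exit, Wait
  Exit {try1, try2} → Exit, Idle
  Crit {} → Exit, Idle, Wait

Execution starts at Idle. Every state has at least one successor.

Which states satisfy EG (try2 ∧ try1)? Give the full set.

{Exit}

States satisfying try2 ∧ try1: {Exit}.
States satisfying EG (try2 ∧ try1): {Exit}.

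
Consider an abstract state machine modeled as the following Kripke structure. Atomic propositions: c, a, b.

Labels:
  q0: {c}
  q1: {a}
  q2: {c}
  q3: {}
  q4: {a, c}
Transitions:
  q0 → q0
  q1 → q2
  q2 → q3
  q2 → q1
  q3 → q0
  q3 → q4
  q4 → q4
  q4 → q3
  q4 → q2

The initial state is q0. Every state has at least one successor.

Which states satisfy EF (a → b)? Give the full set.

States satisfying a → b: {q0, q2, q3}.
States satisfying EF (a → b): {q0, q1, q2, q3, q4}.

{q0, q1, q2, q3, q4}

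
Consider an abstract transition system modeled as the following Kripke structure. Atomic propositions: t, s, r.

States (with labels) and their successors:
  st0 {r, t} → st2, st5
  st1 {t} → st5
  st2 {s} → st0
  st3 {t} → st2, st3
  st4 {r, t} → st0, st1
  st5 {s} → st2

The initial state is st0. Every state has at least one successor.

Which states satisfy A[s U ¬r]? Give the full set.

States satisfying s: {st2, st5}.
States satisfying ¬r: {st1, st2, st3, st5}.
States satisfying A[s U ¬r]: {st1, st2, st3, st5}.

{st1, st2, st3, st5}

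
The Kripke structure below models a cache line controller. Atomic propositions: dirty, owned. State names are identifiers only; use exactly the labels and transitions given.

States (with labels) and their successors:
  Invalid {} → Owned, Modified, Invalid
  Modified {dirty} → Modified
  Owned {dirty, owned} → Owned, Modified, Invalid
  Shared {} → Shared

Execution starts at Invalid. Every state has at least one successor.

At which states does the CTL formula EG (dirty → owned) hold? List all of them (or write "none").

States satisfying dirty → owned: {Invalid, Owned, Shared}.
States satisfying EG (dirty → owned): {Invalid, Owned, Shared}.

{Invalid, Owned, Shared}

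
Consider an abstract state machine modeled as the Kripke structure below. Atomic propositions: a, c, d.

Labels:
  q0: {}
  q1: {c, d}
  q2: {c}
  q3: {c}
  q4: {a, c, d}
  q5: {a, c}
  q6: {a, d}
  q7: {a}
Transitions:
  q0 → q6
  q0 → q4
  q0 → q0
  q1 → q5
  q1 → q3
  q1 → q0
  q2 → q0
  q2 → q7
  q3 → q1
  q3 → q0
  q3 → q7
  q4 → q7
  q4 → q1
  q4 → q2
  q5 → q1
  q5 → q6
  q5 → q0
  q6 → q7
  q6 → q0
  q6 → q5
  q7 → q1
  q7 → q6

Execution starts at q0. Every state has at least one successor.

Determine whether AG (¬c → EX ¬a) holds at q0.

States satisfying ¬c → EX ¬a: {q0, q1, q2, q3, q4, q5, q6, q7}.
States satisfying AG (¬c → EX ¬a): {q0, q1, q2, q3, q4, q5, q6, q7}.
Every state reachable from q0 satisfies ¬c → EX ¬a.
q0 ∈ Sat(AG (¬c → EX ¬a)).

Yes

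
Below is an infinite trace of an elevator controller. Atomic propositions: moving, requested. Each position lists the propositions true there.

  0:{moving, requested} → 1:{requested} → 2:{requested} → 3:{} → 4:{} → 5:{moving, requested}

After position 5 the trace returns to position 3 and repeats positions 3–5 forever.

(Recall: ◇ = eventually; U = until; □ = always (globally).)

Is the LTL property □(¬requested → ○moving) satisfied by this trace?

¬requested → ○moving must hold at every position from 0 onward. It fails at position 3, so □(¬requested → ○moving) is false.
Positions where ¬requested holds: 3, 4.
Check ○moving at each: 3→fails, 4→ok.

No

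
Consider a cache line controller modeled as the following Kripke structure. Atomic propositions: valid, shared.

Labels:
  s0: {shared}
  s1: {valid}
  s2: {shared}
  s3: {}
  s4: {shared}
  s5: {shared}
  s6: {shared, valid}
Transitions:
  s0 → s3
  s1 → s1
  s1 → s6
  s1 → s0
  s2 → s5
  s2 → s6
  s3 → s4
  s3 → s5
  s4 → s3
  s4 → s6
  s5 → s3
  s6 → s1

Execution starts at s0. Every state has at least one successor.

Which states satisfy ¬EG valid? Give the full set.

States satisfying valid: {s1, s6}.
States satisfying EG valid: {s1, s6}.
States satisfying ¬EG valid: {s0, s2, s3, s4, s5}.

{s0, s2, s3, s4, s5}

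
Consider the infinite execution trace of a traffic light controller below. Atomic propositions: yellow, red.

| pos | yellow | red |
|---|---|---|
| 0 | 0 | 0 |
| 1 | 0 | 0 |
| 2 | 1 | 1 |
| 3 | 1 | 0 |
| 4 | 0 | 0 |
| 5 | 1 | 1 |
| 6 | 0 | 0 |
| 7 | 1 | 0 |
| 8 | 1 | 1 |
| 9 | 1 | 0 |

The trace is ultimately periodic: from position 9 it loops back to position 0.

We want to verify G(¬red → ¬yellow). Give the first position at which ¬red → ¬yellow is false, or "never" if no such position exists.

Check ¬red → ¬yellow at each position in order: 0 ✓, 1 ✓, 2 ✓.
At position 3 the labels are {yellow}, so ¬red → ¬yellow is false there. This is the first violation.

3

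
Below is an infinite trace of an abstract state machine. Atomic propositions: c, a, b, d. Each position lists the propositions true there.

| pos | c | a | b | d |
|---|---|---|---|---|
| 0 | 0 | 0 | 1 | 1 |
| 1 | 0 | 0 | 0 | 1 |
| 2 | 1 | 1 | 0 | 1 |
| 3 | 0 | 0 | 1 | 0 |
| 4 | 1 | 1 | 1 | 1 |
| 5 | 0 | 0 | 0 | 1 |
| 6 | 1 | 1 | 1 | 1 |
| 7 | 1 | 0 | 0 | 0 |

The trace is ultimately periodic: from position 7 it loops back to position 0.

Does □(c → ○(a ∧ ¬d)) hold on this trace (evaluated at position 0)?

Violated

c → ○(a ∧ ¬d) must hold at every position from 0 onward. It fails at position 2, so □(c → ○(a ∧ ¬d)) is false.
Positions where c holds: 2, 4, 6, 7.
Check ○(a ∧ ¬d) at each: 2→fails, 4→fails, 6→fails, 7→fails.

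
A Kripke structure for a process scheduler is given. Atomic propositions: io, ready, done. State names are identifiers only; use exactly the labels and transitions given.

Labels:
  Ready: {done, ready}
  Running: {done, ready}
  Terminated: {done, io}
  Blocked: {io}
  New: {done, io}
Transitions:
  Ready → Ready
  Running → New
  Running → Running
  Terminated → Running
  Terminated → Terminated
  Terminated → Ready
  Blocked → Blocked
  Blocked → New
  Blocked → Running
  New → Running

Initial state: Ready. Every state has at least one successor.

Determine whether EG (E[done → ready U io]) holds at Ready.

States satisfying E[done → ready U io]: {Running, Terminated, Blocked, New}.
States satisfying EG (E[done → ready U io]): {Running, Terminated, Blocked, New}.
No suitable path/successor from Ready witnesses the formula.
Ready ∉ Sat(EG (E[done → ready U io])).

Does not hold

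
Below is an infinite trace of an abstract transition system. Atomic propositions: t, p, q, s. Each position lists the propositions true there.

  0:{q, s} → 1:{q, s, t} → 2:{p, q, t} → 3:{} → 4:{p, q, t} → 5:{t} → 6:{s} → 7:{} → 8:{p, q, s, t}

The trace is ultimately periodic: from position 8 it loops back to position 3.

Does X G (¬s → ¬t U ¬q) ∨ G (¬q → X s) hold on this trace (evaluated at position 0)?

The position after 0 is 1; G (¬s → ¬t U ¬q) is false there.
¬q → X s must hold at every position from 0 onward. It fails at position 3, so G (¬q → X s) is false.
Positions where ¬q holds: 3, 5, 6, 7.
Check X s at each: 3→fails, 5→ok, 6→fails, 7→ok.
At position 0: X G (¬s → ¬t U ¬q) is false; G (¬q → X s) is false; so X G (¬s → ¬t U ¬q) ∨ G (¬q → X s) is false.

Does not hold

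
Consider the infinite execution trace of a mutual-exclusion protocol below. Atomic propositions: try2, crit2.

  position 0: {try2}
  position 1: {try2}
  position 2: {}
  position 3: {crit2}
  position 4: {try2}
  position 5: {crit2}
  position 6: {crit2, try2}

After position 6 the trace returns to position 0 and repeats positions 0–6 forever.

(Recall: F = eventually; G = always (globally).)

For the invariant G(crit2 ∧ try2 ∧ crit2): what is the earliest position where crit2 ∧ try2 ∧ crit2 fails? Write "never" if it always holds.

0

At position 0 the labels are {try2}, so crit2 ∧ try2 ∧ crit2 is false there. This is the first violation.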